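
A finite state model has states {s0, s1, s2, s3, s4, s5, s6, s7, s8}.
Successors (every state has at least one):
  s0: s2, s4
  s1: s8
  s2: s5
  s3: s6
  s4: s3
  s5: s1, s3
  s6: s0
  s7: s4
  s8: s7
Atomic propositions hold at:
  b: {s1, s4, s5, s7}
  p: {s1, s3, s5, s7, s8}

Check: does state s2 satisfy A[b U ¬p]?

Sat(¬p) = {s0, s2, s4, s6}
A[b U ¬p]: least fixpoint, start Z0 = Sat(¬p) = {s0, s2, s4, s6}, add states in Sat(b) with every successor in Z. Z1 = {s0, s2, s4, s6, s7}; fixed.
Sat(A[b U ¬p]) = {s0, s2, s4, s6, s7}
s2 ∈ Sat(A[b U ¬p]) = {s0, s2, s4, s6, s7}, so the formula holds at s2.

Yes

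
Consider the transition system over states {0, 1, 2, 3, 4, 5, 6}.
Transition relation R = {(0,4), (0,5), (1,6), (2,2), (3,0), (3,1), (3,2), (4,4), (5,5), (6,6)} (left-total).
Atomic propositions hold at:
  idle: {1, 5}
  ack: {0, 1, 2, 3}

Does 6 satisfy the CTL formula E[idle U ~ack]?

Sat(~ack) = {4, 5, 6}
E[idle U ~ack]: least fixpoint, start Z0 = Sat(~ack) = {4, 5, 6}, add states in Sat(idle) with some successor in Z. Z1 = {1, 4, 5, 6}; fixed.
Sat(E[idle U ~ack]) = {1, 4, 5, 6}
6 ∈ Sat(E[idle U ~ack]) = {1, 4, 5, 6}, so the formula holds at 6.

Yes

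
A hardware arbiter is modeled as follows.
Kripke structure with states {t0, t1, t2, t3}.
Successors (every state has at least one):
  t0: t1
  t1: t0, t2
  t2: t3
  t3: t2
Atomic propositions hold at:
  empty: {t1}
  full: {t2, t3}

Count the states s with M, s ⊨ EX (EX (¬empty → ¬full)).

Sat(¬empty) = {t0, t2, t3}
Sat(¬full) = {t0, t1}
Sat(¬empty → ¬full) = {t0, t1}
Sat(EX (¬empty → ¬full)) = {s : some successor in {t0, t1}} = {t0, t1}
Sat(EX (EX (¬empty → ¬full))) = {s : some successor in {t0, t1}} = {t0, t1}
|Sat(EX (EX (¬empty → ¬full)))| = |{t0, t1}| = 2.

2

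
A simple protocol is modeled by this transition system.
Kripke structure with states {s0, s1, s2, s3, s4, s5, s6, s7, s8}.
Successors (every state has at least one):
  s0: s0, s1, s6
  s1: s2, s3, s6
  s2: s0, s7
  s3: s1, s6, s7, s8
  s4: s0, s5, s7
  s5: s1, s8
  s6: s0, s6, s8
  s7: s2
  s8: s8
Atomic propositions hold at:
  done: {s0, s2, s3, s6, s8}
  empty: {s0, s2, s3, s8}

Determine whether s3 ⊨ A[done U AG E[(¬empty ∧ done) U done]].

Sat(¬empty) = {s1, s4, s5, s6, s7}
Sat(¬empty ∧ done) = {s6}
E[(¬empty ∧ done) U done]: least fixpoint, start Z0 = Sat(done) = {s0, s2, s3, s6, s8}, add states in Sat(¬empty ∧ done) with some successor in Z. Already a fixed point.
Sat(E[(¬empty ∧ done) U done]) = {s0, s2, s3, s6, s8}
AG E[(¬empty ∧ done) U done]: greatest fixpoint, start Z0 = {s0, s2, s3, s6, s8}, keep only states in Sat with every successor in Z. Z1 = {s6, s8}; Z2 = {s8}; fixed.
Sat(AG E[(¬empty ∧ done) U done]) = {s8}
A[done U AG E[(¬empty ∧ done) U done]]: least fixpoint, start Z0 = Sat(AG E[(¬empty ∧ done) U done]) = {s8}, add states in Sat(done) with every successor in Z. Already a fixed point.
Sat(A[done U AG E[(¬empty ∧ done) U done]]) = {s8}
s3 ∉ Sat(A[done U AG E[(¬empty ∧ done) U done]]) = {s8}, so the formula does not hold at s3.

No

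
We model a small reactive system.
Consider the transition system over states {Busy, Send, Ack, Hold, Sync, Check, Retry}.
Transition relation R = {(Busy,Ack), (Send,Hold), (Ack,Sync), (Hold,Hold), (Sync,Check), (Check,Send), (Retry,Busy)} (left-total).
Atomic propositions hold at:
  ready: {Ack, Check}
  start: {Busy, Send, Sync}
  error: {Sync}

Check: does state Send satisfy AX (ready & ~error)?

Sat(~error) = {Busy, Send, Ack, Hold, Check, Retry}
Sat(ready & ~error) = {Ack, Check}
Sat(AX (ready & ~error)) = {s : every successor in {Ack, Check}} = {Busy, Sync}
Send ∉ Sat(AX (ready & ~error)) = {Busy, Sync}, so the formula does not hold at Send.

No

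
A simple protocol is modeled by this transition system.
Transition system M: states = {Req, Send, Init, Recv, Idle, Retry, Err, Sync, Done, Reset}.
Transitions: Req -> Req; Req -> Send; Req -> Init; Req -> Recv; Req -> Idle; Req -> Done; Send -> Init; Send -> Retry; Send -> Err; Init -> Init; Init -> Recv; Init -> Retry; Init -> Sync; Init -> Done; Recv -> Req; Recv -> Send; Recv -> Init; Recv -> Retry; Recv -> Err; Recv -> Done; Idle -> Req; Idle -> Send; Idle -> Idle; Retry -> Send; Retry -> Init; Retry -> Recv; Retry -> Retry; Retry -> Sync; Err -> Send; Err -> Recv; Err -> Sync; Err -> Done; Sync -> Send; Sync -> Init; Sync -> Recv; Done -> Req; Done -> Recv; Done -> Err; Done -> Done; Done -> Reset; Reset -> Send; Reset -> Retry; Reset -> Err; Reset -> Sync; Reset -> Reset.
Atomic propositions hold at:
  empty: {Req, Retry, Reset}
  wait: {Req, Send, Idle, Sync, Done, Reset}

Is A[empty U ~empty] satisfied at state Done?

Yes

Sat(~empty) = {Send, Init, Recv, Idle, Err, Sync, Done}
A[empty U ~empty]: least fixpoint, start Z0 = Sat(~empty) = {Send, Init, Recv, Idle, Err, Sync, Done}, add states in Sat(empty) with every successor in Z. Already a fixed point.
Sat(A[empty U ~empty]) = {Send, Init, Recv, Idle, Err, Sync, Done}
Done ∈ Sat(A[empty U ~empty]) = {Send, Init, Recv, Idle, Err, Sync, Done}, so the formula holds at Done.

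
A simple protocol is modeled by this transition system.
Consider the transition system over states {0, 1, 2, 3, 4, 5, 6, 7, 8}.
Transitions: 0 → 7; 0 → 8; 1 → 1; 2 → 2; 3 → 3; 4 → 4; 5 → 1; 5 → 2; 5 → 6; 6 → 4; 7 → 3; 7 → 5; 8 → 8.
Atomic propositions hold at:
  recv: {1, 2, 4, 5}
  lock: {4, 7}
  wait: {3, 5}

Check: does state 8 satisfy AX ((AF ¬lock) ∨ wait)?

Yes

Sat(¬lock) = {0, 1, 2, 3, 5, 6, 8}
AF ¬lock: least fixpoint, start Z0 = {0, 1, 2, 3, 5, 6, 8}, add states with every successor in Z. Z1 = {0, 1, 2, 3, 5, 6, 7, 8}; fixed.
Sat(AF ¬lock) = {0, 1, 2, 3, 5, 6, 7, 8}
Sat((AF ¬lock) ∨ wait) = {0, 1, 2, 3, 5, 6, 7, 8}
Sat(AX ((AF ¬lock) ∨ wait)) = {s : every successor in {0, 1, 2, 3, 5, 6, 7, 8}} = {0, 1, 2, 3, 5, 7, 8}
8 ∈ Sat(AX ((AF ¬lock) ∨ wait)) = {0, 1, 2, 3, 5, 7, 8}, so the formula holds at 8.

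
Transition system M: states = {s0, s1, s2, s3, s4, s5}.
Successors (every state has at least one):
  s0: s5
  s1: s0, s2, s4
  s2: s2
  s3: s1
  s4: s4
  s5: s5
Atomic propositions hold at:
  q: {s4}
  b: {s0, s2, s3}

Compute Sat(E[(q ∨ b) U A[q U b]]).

Sat(q ∨ b) = {s0, s2, s3, s4}
A[q U b]: least fixpoint, start Z0 = Sat(b) = {s0, s2, s3}, add states in Sat(q) with every successor in Z. Already a fixed point.
Sat(A[q U b]) = {s0, s2, s3}
E[(q ∨ b) U A[q U b]]: least fixpoint, start Z0 = Sat(A[q U b]) = {s0, s2, s3}, add states in Sat(q ∨ b) with some successor in Z. Already a fixed point.
Sat(E[(q ∨ b) U A[q U b]]) = {s0, s2, s3}

{s0, s2, s3}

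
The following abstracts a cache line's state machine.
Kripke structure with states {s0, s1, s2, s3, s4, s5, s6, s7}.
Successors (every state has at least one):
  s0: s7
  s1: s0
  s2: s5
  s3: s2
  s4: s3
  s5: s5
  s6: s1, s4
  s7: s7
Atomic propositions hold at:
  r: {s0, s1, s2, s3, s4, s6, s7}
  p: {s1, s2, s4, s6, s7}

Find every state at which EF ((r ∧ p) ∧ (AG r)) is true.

{s0, s1, s6, s7}

Sat(r ∧ p) = {s1, s2, s4, s6, s7}
AG r: greatest fixpoint, start Z0 = {s0, s1, s2, s3, s4, s6, s7}, keep only states in Sat with every successor in Z. Z1 = {s0, s1, s3, s4, s6, s7}; Z2 = {s0, s1, s4, s6, s7}; Z3 = {s0, s1, s6, s7}; Z4 = {s0, s1, s7}; fixed.
Sat(AG r) = {s0, s1, s7}
Sat((r ∧ p) ∧ (AG r)) = {s1, s7}
EF ((r ∧ p) ∧ (AG r)): least fixpoint, start Z0 = {s1, s7}, add states with some successor in Z. Z1 = {s0, s1, s6, s7}; fixed.
Sat(EF ((r ∧ p) ∧ (AG r))) = {s0, s1, s6, s7}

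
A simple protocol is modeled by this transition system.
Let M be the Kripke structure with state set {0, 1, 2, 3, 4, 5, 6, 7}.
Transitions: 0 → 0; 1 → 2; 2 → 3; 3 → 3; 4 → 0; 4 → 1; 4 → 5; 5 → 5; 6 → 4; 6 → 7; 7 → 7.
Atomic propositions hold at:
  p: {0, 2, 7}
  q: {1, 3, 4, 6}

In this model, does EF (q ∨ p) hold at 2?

Yes

Sat(q ∨ p) = {0, 1, 2, 3, 4, 6, 7}
EF (q ∨ p): least fixpoint, start Z0 = {0, 1, 2, 3, 4, 6, 7}, add states with some successor in Z. Already a fixed point.
Sat(EF (q ∨ p)) = {0, 1, 2, 3, 4, 6, 7}
2 ∈ Sat(EF (q ∨ p)) = {0, 1, 2, 3, 4, 6, 7}, so the formula holds at 2.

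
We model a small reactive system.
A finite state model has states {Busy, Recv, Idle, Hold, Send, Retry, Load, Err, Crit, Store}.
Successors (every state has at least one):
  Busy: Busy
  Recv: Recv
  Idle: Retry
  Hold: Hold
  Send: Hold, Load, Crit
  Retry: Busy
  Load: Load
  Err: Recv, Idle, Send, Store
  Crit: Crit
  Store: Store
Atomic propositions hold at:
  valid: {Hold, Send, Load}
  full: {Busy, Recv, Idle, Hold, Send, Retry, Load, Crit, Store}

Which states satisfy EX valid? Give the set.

Sat(EX valid) = {s : some successor in {Hold, Send, Load}} = {Hold, Send, Load, Err}

{Hold, Send, Load, Err}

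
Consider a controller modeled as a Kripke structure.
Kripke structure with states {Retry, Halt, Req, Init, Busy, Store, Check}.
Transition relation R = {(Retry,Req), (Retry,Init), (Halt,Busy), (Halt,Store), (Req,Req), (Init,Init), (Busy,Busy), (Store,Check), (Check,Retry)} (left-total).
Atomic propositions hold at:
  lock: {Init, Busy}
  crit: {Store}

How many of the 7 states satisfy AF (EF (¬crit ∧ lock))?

Sat(¬crit) = {Retry, Halt, Req, Init, Busy, Check}
Sat(¬crit ∧ lock) = {Init, Busy}
EF (¬crit ∧ lock): least fixpoint, start Z0 = {Init, Busy}, add states with some successor in Z. Z1 = {Retry, Halt, Init, Busy}; Z2 = {Retry, Halt, Init, Busy, Check}; Z3 = {Retry, Halt, Init, Busy, Store, Check}; fixed.
Sat(EF (¬crit ∧ lock)) = {Retry, Halt, Init, Busy, Store, Check}
AF (EF (¬crit ∧ lock)): least fixpoint, start Z0 = {Retry, Halt, Init, Busy, Store, Check}, add states with every successor in Z. Already a fixed point.
Sat(AF (EF (¬crit ∧ lock))) = {Retry, Halt, Init, Busy, Store, Check}
|Sat(AF (EF (¬crit ∧ lock)))| = |{Retry, Halt, Init, Busy, Store, Check}| = 6.

6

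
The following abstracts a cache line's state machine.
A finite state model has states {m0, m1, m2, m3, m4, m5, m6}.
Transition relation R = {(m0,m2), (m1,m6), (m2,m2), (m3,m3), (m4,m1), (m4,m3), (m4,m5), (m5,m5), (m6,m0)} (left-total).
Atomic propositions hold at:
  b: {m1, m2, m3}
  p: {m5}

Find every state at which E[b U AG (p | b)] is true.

{m2, m3, m5}

Sat(p | b) = {m1, m2, m3, m5}
AG (p | b): greatest fixpoint, start Z0 = {m1, m2, m3, m5}, keep only states in Sat with every successor in Z. Z1 = {m2, m3, m5}; fixed.
Sat(AG (p | b)) = {m2, m3, m5}
E[b U AG (p | b)]: least fixpoint, start Z0 = Sat(AG (p | b)) = {m2, m3, m5}, add states in Sat(b) with some successor in Z. Already a fixed point.
Sat(E[b U AG (p | b)]) = {m2, m3, m5}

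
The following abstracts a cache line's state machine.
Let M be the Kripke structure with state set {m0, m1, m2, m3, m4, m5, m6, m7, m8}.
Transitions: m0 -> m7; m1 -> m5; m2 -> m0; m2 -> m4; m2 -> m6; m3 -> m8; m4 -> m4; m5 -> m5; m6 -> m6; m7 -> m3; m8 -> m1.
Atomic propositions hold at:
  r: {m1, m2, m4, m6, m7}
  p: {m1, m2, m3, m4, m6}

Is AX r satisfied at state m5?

Sat(AX r) = {s : every successor in {m1, m2, m4, m6, m7}} = {m0, m4, m6, m8}
m5 ∉ Sat(AX r) = {m0, m4, m6, m8}, so the formula does not hold at m5.

No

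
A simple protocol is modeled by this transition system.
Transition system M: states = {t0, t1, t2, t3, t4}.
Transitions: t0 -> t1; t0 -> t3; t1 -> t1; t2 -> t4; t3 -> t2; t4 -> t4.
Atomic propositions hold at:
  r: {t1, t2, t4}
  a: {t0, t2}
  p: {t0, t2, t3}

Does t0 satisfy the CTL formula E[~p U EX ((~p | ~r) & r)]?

Sat(~p) = {t1, t4}
Sat(~r) = {t0, t3}
Sat(~p | ~r) = {t0, t1, t3, t4}
Sat((~p | ~r) & r) = {t1, t4}
Sat(EX ((~p | ~r) & r)) = {s : some successor in {t1, t4}} = {t0, t1, t2, t4}
E[~p U EX ((~p | ~r) & r)]: least fixpoint, start Z0 = Sat(EX ((~p | ~r) & r)) = {t0, t1, t2, t4}, add states in Sat(~p) with some successor in Z. Already a fixed point.
Sat(E[~p U EX ((~p | ~r) & r)]) = {t0, t1, t2, t4}
t0 ∈ Sat(E[~p U EX ((~p | ~r) & r)]) = {t0, t1, t2, t4}, so the formula holds at t0.

Yes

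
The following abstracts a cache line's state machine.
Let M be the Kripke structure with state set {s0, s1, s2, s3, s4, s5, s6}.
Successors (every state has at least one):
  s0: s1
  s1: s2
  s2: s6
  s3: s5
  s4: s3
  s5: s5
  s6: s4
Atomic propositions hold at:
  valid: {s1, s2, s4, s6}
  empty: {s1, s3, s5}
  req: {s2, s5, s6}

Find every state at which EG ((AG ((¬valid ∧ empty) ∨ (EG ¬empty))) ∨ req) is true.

{s3, s5}

Sat(¬valid) = {s0, s3, s5}
Sat(¬valid ∧ empty) = {s3, s5}
Sat(¬empty) = {s0, s2, s4, s6}
EG ¬empty: greatest fixpoint, start Z0 = {s0, s2, s4, s6}, keep only states in Sat with some successor in Z. Z1 = {s2, s6}; Z2 = {s2}; Z3 = ∅; fixed.
Sat(EG ¬empty) = ∅
Sat((¬valid ∧ empty) ∨ (EG ¬empty)) = {s3, s5}
AG ((¬valid ∧ empty) ∨ (EG ¬empty)): greatest fixpoint, start Z0 = {s3, s5}, keep only states in Sat with every successor in Z. Already a fixed point.
Sat(AG ((¬valid ∧ empty) ∨ (EG ¬empty))) = {s3, s5}
Sat((AG ((¬valid ∧ empty) ∨ (EG ¬empty))) ∨ req) = {s2, s3, s5, s6}
EG ((AG ((¬valid ∧ empty) ∨ (EG ¬empty))) ∨ req): greatest fixpoint, start Z0 = {s2, s3, s5, s6}, keep only states in Sat with some successor in Z. Z1 = {s2, s3, s5}; Z2 = {s3, s5}; fixed.
Sat(EG ((AG ((¬valid ∧ empty) ∨ (EG ¬empty))) ∨ req)) = {s3, s5}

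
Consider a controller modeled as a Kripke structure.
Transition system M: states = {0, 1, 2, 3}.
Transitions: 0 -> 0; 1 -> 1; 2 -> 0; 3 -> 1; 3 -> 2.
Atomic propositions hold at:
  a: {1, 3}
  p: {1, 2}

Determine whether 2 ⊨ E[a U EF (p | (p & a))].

Sat(p & a) = {1}
Sat(p | (p & a)) = {1, 2}
EF (p | (p & a)): least fixpoint, start Z0 = {1, 2}, add states with some successor in Z. Z1 = {1, 2, 3}; fixed.
Sat(EF (p | (p & a))) = {1, 2, 3}
E[a U EF (p | (p & a))]: least fixpoint, start Z0 = Sat(EF (p | (p & a))) = {1, 2, 3}, add states in Sat(a) with some successor in Z. Already a fixed point.
Sat(E[a U EF (p | (p & a))]) = {1, 2, 3}
2 ∈ Sat(E[a U EF (p | (p & a))]) = {1, 2, 3}, so the formula holds at 2.

Yes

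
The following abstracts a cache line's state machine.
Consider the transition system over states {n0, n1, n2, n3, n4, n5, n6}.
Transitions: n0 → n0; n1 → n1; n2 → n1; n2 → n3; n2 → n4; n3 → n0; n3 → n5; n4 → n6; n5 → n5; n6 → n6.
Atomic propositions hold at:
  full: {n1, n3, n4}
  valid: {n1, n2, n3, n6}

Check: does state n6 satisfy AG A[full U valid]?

A[full U valid]: least fixpoint, start Z0 = Sat(valid) = {n1, n2, n3, n6}, add states in Sat(full) with every successor in Z. Z1 = {n1, n2, n3, n4, n6}; fixed.
Sat(A[full U valid]) = {n1, n2, n3, n4, n6}
AG A[full U valid]: greatest fixpoint, start Z0 = {n1, n2, n3, n4, n6}, keep only states in Sat with every successor in Z. Z1 = {n1, n2, n4, n6}; Z2 = {n1, n4, n6}; fixed.
Sat(AG A[full U valid]) = {n1, n4, n6}
n6 ∈ Sat(AG A[full U valid]) = {n1, n4, n6}, so the formula holds at n6.

Yes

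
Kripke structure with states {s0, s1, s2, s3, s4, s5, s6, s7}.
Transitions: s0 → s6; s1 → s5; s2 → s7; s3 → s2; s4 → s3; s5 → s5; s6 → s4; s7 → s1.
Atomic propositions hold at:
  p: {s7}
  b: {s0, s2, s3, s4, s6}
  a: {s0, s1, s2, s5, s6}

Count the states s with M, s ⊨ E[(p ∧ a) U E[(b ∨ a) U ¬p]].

7

Sat(p ∧ a) = ∅
Sat(b ∨ a) = {s0, s1, s2, s3, s4, s5, s6}
Sat(¬p) = {s0, s1, s2, s3, s4, s5, s6}
E[(b ∨ a) U ¬p]: least fixpoint, start Z0 = Sat(¬p) = {s0, s1, s2, s3, s4, s5, s6}, add states in Sat(b ∨ a) with some successor in Z. Already a fixed point.
Sat(E[(b ∨ a) U ¬p]) = {s0, s1, s2, s3, s4, s5, s6}
E[(p ∧ a) U E[(b ∨ a) U ¬p]]: least fixpoint, start Z0 = Sat(E[(b ∨ a) U ¬p]) = {s0, s1, s2, s3, s4, s5, s6}, add states in Sat(p ∧ a) with some successor in Z. Already a fixed point.
Sat(E[(p ∧ a) U E[(b ∨ a) U ¬p]]) = {s0, s1, s2, s3, s4, s5, s6}
|Sat(E[(p ∧ a) U E[(b ∨ a) U ¬p]])| = |{s0, s1, s2, s3, s4, s5, s6}| = 7.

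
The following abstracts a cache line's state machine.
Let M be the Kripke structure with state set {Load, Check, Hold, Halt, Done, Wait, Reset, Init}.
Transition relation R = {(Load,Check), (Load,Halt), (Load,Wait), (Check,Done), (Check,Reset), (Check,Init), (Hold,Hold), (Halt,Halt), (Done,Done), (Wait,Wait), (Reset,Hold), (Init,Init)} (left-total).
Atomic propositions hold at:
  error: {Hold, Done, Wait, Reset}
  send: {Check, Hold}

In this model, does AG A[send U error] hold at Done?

A[send U error]: least fixpoint, start Z0 = Sat(error) = {Hold, Done, Wait, Reset}, add states in Sat(send) with every successor in Z. Already a fixed point.
Sat(A[send U error]) = {Hold, Done, Wait, Reset}
AG A[send U error]: greatest fixpoint, start Z0 = {Hold, Done, Wait, Reset}, keep only states in Sat with every successor in Z. Already a fixed point.
Sat(AG A[send U error]) = {Hold, Done, Wait, Reset}
Done ∈ Sat(AG A[send U error]) = {Hold, Done, Wait, Reset}, so the formula holds at Done.

Yes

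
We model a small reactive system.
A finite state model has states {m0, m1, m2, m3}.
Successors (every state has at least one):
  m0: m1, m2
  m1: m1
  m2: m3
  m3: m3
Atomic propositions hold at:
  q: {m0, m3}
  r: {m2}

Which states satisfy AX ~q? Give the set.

Sat(~q) = {m1, m2}
Sat(AX ~q) = {s : every successor in {m1, m2}} = {m0, m1}

{m0, m1}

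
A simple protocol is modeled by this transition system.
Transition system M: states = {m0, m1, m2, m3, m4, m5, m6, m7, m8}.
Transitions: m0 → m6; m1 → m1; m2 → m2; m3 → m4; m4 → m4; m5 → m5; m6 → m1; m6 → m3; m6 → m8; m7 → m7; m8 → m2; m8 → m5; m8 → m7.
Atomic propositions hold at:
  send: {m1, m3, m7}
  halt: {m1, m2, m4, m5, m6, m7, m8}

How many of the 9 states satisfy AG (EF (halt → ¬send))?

4

Sat(¬send) = {m0, m2, m4, m5, m6, m8}
Sat(halt → ¬send) = {m0, m2, m3, m4, m5, m6, m8}
EF (halt → ¬send): least fixpoint, start Z0 = {m0, m2, m3, m4, m5, m6, m8}, add states with some successor in Z. Already a fixed point.
Sat(EF (halt → ¬send)) = {m0, m2, m3, m4, m5, m6, m8}
AG (EF (halt → ¬send)): greatest fixpoint, start Z0 = {m0, m2, m3, m4, m5, m6, m8}, keep only states in Sat with every successor in Z. Z1 = {m0, m2, m3, m4, m5}; Z2 = {m2, m3, m4, m5}; fixed.
Sat(AG (EF (halt → ¬send))) = {m2, m3, m4, m5}
|Sat(AG (EF (halt → ¬send)))| = |{m2, m3, m4, m5}| = 4.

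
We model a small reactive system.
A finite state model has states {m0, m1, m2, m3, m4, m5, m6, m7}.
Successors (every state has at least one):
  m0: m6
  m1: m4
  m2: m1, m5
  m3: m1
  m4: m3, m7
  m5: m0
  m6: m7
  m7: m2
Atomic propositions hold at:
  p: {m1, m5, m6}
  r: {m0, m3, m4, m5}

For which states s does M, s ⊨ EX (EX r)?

Sat(EX r) = {s : some successor in {m0, m3, m4, m5}} = {m1, m2, m4, m5}
Sat(EX (EX r)) = {s : some successor in {m1, m2, m4, m5}} = {m1, m2, m3, m7}

{m1, m2, m3, m7}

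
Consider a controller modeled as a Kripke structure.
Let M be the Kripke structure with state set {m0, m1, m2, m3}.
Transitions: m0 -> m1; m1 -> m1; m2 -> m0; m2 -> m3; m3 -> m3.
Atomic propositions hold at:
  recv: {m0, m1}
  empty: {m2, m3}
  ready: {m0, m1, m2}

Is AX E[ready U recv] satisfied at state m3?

No

E[ready U recv]: least fixpoint, start Z0 = Sat(recv) = {m0, m1}, add states in Sat(ready) with some successor in Z. Z1 = {m0, m1, m2}; fixed.
Sat(E[ready U recv]) = {m0, m1, m2}
Sat(AX E[ready U recv]) = {s : every successor in {m0, m1, m2}} = {m0, m1}
m3 ∉ Sat(AX E[ready U recv]) = {m0, m1}, so the formula does not hold at m3.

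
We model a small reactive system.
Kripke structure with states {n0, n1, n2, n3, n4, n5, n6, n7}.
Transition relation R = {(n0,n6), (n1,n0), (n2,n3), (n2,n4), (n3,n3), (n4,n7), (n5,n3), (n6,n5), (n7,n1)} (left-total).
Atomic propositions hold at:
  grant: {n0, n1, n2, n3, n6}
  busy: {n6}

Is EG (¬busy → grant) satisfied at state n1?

No

Sat(¬busy) = {n0, n1, n2, n3, n4, n5, n7}
Sat(¬busy → grant) = {n0, n1, n2, n3, n6}
EG (¬busy → grant): greatest fixpoint, start Z0 = {n0, n1, n2, n3, n6}, keep only states in Sat with some successor in Z. Z1 = {n0, n1, n2, n3}; Z2 = {n1, n2, n3}; Z3 = {n2, n3}; fixed.
Sat(EG (¬busy → grant)) = {n2, n3}
n1 ∉ Sat(EG (¬busy → grant)) = {n2, n3}, so the formula does not hold at n1.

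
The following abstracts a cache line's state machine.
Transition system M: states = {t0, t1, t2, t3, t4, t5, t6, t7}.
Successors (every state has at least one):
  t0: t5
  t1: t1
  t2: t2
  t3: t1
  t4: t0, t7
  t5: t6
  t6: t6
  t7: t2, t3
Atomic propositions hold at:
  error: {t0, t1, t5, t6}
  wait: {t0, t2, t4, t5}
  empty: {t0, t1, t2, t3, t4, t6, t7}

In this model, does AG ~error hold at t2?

Sat(~error) = {t2, t3, t4, t7}
AG ~error: greatest fixpoint, start Z0 = {t2, t3, t4, t7}, keep only states in Sat with every successor in Z. Z1 = {t2, t7}; Z2 = {t2}; fixed.
Sat(AG ~error) = {t2}
t2 ∈ Sat(AG ~error) = {t2}, so the formula holds at t2.

Yes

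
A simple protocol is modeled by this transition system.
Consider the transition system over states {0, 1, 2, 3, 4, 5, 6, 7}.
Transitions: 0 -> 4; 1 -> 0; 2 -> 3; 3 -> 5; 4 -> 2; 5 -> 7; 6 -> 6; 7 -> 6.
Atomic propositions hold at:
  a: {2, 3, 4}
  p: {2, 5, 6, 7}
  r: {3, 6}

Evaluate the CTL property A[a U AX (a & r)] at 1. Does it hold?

Sat(a & r) = {3}
Sat(AX (a & r)) = {s : every successor in {3}} = {2}
A[a U AX (a & r)]: least fixpoint, start Z0 = Sat(AX (a & r)) = {2}, add states in Sat(a) with every successor in Z. Z1 = {2, 4}; fixed.
Sat(A[a U AX (a & r)]) = {2, 4}
1 ∉ Sat(A[a U AX (a & r)]) = {2, 4}, so the formula does not hold at 1.

No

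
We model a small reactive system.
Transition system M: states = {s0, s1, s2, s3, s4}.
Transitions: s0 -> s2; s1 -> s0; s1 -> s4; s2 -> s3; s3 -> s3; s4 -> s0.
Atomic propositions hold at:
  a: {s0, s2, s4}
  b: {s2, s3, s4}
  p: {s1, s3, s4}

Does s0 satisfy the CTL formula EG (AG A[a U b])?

A[a U b]: least fixpoint, start Z0 = Sat(b) = {s2, s3, s4}, add states in Sat(a) with every successor in Z. Z1 = {s0, s2, s3, s4}; fixed.
Sat(A[a U b]) = {s0, s2, s3, s4}
AG A[a U b]: greatest fixpoint, start Z0 = {s0, s2, s3, s4}, keep only states in Sat with every successor in Z. Already a fixed point.
Sat(AG A[a U b]) = {s0, s2, s3, s4}
EG (AG A[a U b]): greatest fixpoint, start Z0 = {s0, s2, s3, s4}, keep only states in Sat with some successor in Z. Already a fixed point.
Sat(EG (AG A[a U b])) = {s0, s2, s3, s4}
s0 ∈ Sat(EG (AG A[a U b])) = {s0, s2, s3, s4}, so the formula holds at s0.

Yes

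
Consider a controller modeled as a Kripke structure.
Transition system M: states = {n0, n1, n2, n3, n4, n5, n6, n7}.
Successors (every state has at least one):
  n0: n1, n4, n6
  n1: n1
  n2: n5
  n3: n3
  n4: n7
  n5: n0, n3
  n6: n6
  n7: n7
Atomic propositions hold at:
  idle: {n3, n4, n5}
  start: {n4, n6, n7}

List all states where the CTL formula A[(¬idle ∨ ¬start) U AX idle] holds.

{n2, n3}

Sat(¬idle) = {n0, n1, n2, n6, n7}
Sat(¬start) = {n0, n1, n2, n3, n5}
Sat(¬idle ∨ ¬start) = {n0, n1, n2, n3, n5, n6, n7}
Sat(AX idle) = {s : every successor in {n3, n4, n5}} = {n2, n3}
A[(¬idle ∨ ¬start) U AX idle]: least fixpoint, start Z0 = Sat(AX idle) = {n2, n3}, add states in Sat(¬idle ∨ ¬start) with every successor in Z. Already a fixed point.
Sat(A[(¬idle ∨ ¬start) U AX idle]) = {n2, n3}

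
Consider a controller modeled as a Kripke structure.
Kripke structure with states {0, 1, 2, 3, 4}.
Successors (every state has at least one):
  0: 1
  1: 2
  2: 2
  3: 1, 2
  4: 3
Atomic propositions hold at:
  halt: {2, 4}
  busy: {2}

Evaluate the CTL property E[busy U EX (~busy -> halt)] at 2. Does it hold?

Sat(~busy) = {0, 1, 3, 4}
Sat(~busy -> halt) = {2, 4}
Sat(EX (~busy -> halt)) = {s : some successor in {2, 4}} = {1, 2, 3}
E[busy U EX (~busy -> halt)]: least fixpoint, start Z0 = Sat(EX (~busy -> halt)) = {1, 2, 3}, add states in Sat(busy) with some successor in Z. Already a fixed point.
Sat(E[busy U EX (~busy -> halt)]) = {1, 2, 3}
2 ∈ Sat(E[busy U EX (~busy -> halt)]) = {1, 2, 3}, so the formula holds at 2.

Yes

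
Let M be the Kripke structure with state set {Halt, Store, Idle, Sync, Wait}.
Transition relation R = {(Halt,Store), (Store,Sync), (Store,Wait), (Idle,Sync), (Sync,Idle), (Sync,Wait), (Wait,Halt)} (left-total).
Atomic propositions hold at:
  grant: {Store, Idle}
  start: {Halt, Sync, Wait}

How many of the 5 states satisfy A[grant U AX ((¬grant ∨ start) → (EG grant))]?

Sat(¬grant) = {Halt, Sync, Wait}
Sat(¬grant ∨ start) = {Halt, Sync, Wait}
EG grant: greatest fixpoint, start Z0 = {Store, Idle}, keep only states in Sat with some successor in Z. Z1 = ∅; fixed.
Sat(EG grant) = ∅
Sat((¬grant ∨ start) → (EG grant)) = {Store, Idle}
Sat(AX ((¬grant ∨ start) → (EG grant))) = {s : every successor in {Store, Idle}} = {Halt}
A[grant U AX ((¬grant ∨ start) → (EG grant))]: least fixpoint, start Z0 = Sat(AX ((¬grant ∨ start) → (EG grant))) = {Halt}, add states in Sat(grant) with every successor in Z. Already a fixed point.
Sat(A[grant U AX ((¬grant ∨ start) → (EG grant))]) = {Halt}
|Sat(A[grant U AX ((¬grant ∨ start) → (EG grant))])| = |{Halt}| = 1.

1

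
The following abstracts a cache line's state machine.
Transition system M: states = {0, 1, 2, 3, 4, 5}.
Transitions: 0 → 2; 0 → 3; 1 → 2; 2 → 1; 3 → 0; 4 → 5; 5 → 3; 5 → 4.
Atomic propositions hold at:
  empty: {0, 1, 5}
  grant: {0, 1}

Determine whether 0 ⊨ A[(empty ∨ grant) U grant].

Sat(empty ∨ grant) = {0, 1, 5}
A[(empty ∨ grant) U grant]: least fixpoint, start Z0 = Sat(grant) = {0, 1}, add states in Sat(empty ∨ grant) with every successor in Z. Already a fixed point.
Sat(A[(empty ∨ grant) U grant]) = {0, 1}
0 ∈ Sat(A[(empty ∨ grant) U grant]) = {0, 1}, so the formula holds at 0.

Yes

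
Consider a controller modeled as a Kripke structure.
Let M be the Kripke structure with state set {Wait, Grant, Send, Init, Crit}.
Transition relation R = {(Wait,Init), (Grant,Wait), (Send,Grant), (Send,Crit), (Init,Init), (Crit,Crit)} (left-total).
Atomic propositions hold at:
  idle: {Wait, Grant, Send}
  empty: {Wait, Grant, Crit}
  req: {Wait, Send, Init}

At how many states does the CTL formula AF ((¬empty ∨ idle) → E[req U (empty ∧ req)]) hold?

4

Sat(¬empty) = {Send, Init}
Sat(¬empty ∨ idle) = {Wait, Grant, Send, Init}
Sat(empty ∧ req) = {Wait}
E[req U (empty ∧ req)]: least fixpoint, start Z0 = Sat((empty ∧ req)) = {Wait}, add states in Sat(req) with some successor in Z. Already a fixed point.
Sat(E[req U (empty ∧ req)]) = {Wait}
Sat((¬empty ∨ idle) → E[req U (empty ∧ req)]) = {Wait, Crit}
AF ((¬empty ∨ idle) → E[req U (empty ∧ req)]): least fixpoint, start Z0 = {Wait, Crit}, add states with every successor in Z. Z1 = {Wait, Grant, Crit}; Z2 = {Wait, Grant, Send, Crit}; fixed.
Sat(AF ((¬empty ∨ idle) → E[req U (empty ∧ req)])) = {Wait, Grant, Send, Crit}
|Sat(AF ((¬empty ∨ idle) → E[req U (empty ∧ req)]))| = |{Wait, Grant, Send, Crit}| = 4.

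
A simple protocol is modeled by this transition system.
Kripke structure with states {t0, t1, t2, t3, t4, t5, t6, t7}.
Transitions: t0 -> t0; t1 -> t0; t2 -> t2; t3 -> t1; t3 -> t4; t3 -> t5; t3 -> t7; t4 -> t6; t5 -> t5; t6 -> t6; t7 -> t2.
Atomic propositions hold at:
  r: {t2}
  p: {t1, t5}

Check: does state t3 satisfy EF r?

Yes

EF r: least fixpoint, start Z0 = {t2}, add states with some successor in Z. Z1 = {t2, t7}; Z2 = {t2, t3, t7}; fixed.
Sat(EF r) = {t2, t3, t7}
t3 ∈ Sat(EF r) = {t2, t3, t7}, so the formula holds at t3.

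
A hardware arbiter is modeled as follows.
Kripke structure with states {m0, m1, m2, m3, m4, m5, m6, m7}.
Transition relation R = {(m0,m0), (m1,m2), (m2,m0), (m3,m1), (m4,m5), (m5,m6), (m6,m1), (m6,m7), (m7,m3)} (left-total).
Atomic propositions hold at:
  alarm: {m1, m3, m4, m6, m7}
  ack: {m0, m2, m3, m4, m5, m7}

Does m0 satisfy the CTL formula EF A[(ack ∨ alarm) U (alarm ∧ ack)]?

No

Sat(ack ∨ alarm) = {m0, m1, m2, m3, m4, m5, m6, m7}
Sat(alarm ∧ ack) = {m3, m4, m7}
A[(ack ∨ alarm) U (alarm ∧ ack)]: least fixpoint, start Z0 = Sat((alarm ∧ ack)) = {m3, m4, m7}, add states in Sat(ack ∨ alarm) with every successor in Z. Already a fixed point.
Sat(A[(ack ∨ alarm) U (alarm ∧ ack)]) = {m3, m4, m7}
EF A[(ack ∨ alarm) U (alarm ∧ ack)]: least fixpoint, start Z0 = {m3, m4, m7}, add states with some successor in Z. Z1 = {m3, m4, m6, m7}; Z2 = {m3, m4, m5, m6, m7}; fixed.
Sat(EF A[(ack ∨ alarm) U (alarm ∧ ack)]) = {m3, m4, m5, m6, m7}
m0 ∉ Sat(EF A[(ack ∨ alarm) U (alarm ∧ ack)]) = {m3, m4, m5, m6, m7}, so the formula does not hold at m0.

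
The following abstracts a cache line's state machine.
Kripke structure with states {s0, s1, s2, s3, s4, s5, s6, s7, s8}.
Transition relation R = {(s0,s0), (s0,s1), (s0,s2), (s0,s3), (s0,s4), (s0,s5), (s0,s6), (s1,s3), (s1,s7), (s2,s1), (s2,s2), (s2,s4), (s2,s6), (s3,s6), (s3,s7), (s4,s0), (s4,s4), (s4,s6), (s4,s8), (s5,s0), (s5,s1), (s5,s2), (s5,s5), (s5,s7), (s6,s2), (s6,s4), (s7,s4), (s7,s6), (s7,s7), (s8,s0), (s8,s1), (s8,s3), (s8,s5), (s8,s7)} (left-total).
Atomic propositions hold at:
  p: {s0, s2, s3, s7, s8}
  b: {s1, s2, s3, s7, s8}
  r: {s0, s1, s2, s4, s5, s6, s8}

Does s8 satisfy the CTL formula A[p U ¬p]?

No

Sat(¬p) = {s1, s4, s5, s6}
A[p U ¬p]: least fixpoint, start Z0 = Sat(¬p) = {s1, s4, s5, s6}, add states in Sat(p) with every successor in Z. Already a fixed point.
Sat(A[p U ¬p]) = {s1, s4, s5, s6}
s8 ∉ Sat(A[p U ¬p]) = {s1, s4, s5, s6}, so the formula does not hold at s8.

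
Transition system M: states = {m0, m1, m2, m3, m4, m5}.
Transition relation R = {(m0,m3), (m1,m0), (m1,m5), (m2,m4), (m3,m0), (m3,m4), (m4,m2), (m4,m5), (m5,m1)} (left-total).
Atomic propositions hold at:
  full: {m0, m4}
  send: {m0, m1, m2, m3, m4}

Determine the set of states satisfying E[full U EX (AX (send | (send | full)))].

Sat(send | full) = {m0, m1, m2, m3, m4}
Sat(send | (send | full)) = {m0, m1, m2, m3, m4}
Sat(AX (send | (send | full))) = {s : every successor in {m0, m1, m2, m3, m4}} = {m0, m2, m3, m5}
Sat(EX (AX (send | (send | full)))) = {s : some successor in {m0, m2, m3, m5}} = {m0, m1, m3, m4}
E[full U EX (AX (send | (send | full)))]: least fixpoint, start Z0 = Sat(EX (AX (send | (send | full)))) = {m0, m1, m3, m4}, add states in Sat(full) with some successor in Z. Already a fixed point.
Sat(E[full U EX (AX (send | (send | full)))]) = {m0, m1, m3, m4}

{m0, m1, m3, m4}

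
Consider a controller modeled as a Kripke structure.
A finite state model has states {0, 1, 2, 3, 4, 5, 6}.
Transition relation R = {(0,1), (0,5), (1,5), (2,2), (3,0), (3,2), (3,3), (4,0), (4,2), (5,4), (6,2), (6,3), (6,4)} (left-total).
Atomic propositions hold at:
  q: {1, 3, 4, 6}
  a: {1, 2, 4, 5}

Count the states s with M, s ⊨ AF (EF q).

EF q: least fixpoint, start Z0 = {1, 3, 4, 6}, add states with some successor in Z. Z1 = {0, 1, 3, 4, 5, 6}; fixed.
Sat(EF q) = {0, 1, 3, 4, 5, 6}
AF (EF q): least fixpoint, start Z0 = {0, 1, 3, 4, 5, 6}, add states with every successor in Z. Already a fixed point.
Sat(AF (EF q)) = {0, 1, 3, 4, 5, 6}
|Sat(AF (EF q))| = |{0, 1, 3, 4, 5, 6}| = 6.

6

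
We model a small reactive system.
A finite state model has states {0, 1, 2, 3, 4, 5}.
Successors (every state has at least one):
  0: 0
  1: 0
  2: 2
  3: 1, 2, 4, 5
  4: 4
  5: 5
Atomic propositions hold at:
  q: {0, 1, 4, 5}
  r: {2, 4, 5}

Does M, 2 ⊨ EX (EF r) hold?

Yes

EF r: least fixpoint, start Z0 = {2, 4, 5}, add states with some successor in Z. Z1 = {2, 3, 4, 5}; fixed.
Sat(EF r) = {2, 3, 4, 5}
Sat(EX (EF r)) = {s : some successor in {2, 3, 4, 5}} = {2, 3, 4, 5}
2 ∈ Sat(EX (EF r)) = {2, 3, 4, 5}, so the formula holds at 2.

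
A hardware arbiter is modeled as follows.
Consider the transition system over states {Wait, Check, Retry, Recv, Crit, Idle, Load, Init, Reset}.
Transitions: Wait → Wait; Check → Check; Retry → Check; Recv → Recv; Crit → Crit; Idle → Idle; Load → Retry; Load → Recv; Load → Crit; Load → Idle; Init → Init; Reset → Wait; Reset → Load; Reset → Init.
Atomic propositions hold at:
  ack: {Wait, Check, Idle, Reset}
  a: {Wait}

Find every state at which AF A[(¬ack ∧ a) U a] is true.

{Wait}

Sat(¬ack) = {Retry, Recv, Crit, Load, Init}
Sat(¬ack ∧ a) = ∅
A[(¬ack ∧ a) U a]: least fixpoint, start Z0 = Sat(a) = {Wait}, add states in Sat(¬ack ∧ a) with every successor in Z. Already a fixed point.
Sat(A[(¬ack ∧ a) U a]) = {Wait}
AF A[(¬ack ∧ a) U a]: least fixpoint, start Z0 = {Wait}, add states with every successor in Z. Already a fixed point.
Sat(AF A[(¬ack ∧ a) U a]) = {Wait}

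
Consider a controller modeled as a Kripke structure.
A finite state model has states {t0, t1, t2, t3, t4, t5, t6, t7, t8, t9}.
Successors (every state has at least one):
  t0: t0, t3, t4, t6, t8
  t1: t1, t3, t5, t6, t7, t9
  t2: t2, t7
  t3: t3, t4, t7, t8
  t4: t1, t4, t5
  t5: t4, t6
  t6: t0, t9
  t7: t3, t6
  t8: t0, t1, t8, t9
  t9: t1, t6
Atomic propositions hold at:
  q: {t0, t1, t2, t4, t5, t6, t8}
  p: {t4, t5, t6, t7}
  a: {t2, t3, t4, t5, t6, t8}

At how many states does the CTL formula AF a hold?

7

AF a: least fixpoint, start Z0 = {t2, t3, t4, t5, t6, t8}, add states with every successor in Z. Z1 = {t2, t3, t4, t5, t6, t7, t8}; fixed.
Sat(AF a) = {t2, t3, t4, t5, t6, t7, t8}
|Sat(AF a)| = |{t2, t3, t4, t5, t6, t7, t8}| = 7.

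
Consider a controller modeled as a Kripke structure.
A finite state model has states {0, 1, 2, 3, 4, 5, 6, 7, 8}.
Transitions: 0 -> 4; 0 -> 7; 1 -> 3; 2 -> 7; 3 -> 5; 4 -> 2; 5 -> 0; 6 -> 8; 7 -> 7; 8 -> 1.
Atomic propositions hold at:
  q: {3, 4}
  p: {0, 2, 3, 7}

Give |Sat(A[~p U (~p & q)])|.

Sat(~p) = {1, 4, 5, 6, 8}
Sat(~p & q) = {4}
A[~p U (~p & q)]: least fixpoint, start Z0 = Sat((~p & q)) = {4}, add states in Sat(~p) with every successor in Z. Already a fixed point.
Sat(A[~p U (~p & q)]) = {4}
|Sat(A[~p U (~p & q)])| = |{4}| = 1.

1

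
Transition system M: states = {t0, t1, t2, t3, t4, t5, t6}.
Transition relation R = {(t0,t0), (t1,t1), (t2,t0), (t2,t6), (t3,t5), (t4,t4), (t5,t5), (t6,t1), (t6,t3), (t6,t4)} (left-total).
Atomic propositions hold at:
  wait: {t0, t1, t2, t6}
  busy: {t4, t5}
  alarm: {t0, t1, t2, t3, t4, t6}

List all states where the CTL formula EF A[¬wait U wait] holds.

{t0, t1, t2, t6}

Sat(¬wait) = {t3, t4, t5}
A[¬wait U wait]: least fixpoint, start Z0 = Sat(wait) = {t0, t1, t2, t6}, add states in Sat(¬wait) with every successor in Z. Already a fixed point.
Sat(A[¬wait U wait]) = {t0, t1, t2, t6}
EF A[¬wait U wait]: least fixpoint, start Z0 = {t0, t1, t2, t6}, add states with some successor in Z. Already a fixed point.
Sat(EF A[¬wait U wait]) = {t0, t1, t2, t6}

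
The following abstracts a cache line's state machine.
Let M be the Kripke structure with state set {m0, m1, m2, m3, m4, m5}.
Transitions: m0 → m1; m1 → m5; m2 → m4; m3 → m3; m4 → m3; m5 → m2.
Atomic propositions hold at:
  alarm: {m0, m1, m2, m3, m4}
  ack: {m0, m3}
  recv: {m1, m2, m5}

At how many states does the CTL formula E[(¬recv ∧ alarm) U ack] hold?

3

Sat(¬recv) = {m0, m3, m4}
Sat(¬recv ∧ alarm) = {m0, m3, m4}
E[(¬recv ∧ alarm) U ack]: least fixpoint, start Z0 = Sat(ack) = {m0, m3}, add states in Sat(¬recv ∧ alarm) with some successor in Z. Z1 = {m0, m3, m4}; fixed.
Sat(E[(¬recv ∧ alarm) U ack]) = {m0, m3, m4}
|Sat(E[(¬recv ∧ alarm) U ack])| = |{m0, m3, m4}| = 3.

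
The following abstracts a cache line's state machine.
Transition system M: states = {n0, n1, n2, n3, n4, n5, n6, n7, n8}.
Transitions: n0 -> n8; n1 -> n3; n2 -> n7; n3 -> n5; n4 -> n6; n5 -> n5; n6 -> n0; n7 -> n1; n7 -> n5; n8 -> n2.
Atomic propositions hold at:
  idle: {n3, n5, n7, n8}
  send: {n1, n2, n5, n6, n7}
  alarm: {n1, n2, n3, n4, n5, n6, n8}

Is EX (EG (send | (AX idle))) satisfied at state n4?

No

Sat(AX idle) = {s : every successor in {n3, n5, n7, n8}} = {n0, n1, n2, n3, n5}
Sat(send | (AX idle)) = {n0, n1, n2, n3, n5, n6, n7}
EG (send | (AX idle)): greatest fixpoint, start Z0 = {n0, n1, n2, n3, n5, n6, n7}, keep only states in Sat with some successor in Z. Z1 = {n1, n2, n3, n5, n6, n7}; Z2 = {n1, n2, n3, n5, n7}; fixed.
Sat(EG (send | (AX idle))) = {n1, n2, n3, n5, n7}
Sat(EX (EG (send | (AX idle)))) = {s : some successor in {n1, n2, n3, n5, n7}} = {n1, n2, n3, n5, n7, n8}
n4 ∉ Sat(EX (EG (send | (AX idle)))) = {n1, n2, n3, n5, n7, n8}, so the formula does not hold at n4.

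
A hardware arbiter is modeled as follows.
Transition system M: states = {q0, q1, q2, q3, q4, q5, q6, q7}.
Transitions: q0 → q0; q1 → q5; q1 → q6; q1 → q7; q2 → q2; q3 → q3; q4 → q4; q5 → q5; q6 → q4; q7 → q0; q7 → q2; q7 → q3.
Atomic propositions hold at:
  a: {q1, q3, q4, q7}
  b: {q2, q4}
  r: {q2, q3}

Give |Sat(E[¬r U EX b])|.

Sat(¬r) = {q0, q1, q4, q5, q6, q7}
Sat(EX b) = {s : some successor in {q2, q4}} = {q2, q4, q6, q7}
E[¬r U EX b]: least fixpoint, start Z0 = Sat(EX b) = {q2, q4, q6, q7}, add states in Sat(¬r) with some successor in Z. Z1 = {q1, q2, q4, q6, q7}; fixed.
Sat(E[¬r U EX b]) = {q1, q2, q4, q6, q7}
|Sat(E[¬r U EX b])| = |{q1, q2, q4, q6, q7}| = 5.

5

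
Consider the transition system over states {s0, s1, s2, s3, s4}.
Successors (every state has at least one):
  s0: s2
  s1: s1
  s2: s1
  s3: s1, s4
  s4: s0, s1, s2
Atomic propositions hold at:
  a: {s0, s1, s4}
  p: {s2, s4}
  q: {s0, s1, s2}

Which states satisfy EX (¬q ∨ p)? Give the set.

{s0, s3, s4}

Sat(¬q) = {s3, s4}
Sat(¬q ∨ p) = {s2, s3, s4}
Sat(EX (¬q ∨ p)) = {s : some successor in {s2, s3, s4}} = {s0, s3, s4}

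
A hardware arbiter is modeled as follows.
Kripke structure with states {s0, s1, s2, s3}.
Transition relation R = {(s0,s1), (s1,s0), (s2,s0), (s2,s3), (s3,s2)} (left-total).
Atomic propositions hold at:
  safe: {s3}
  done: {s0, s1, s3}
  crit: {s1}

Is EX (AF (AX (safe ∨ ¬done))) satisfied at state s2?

Sat(¬done) = {s2}
Sat(safe ∨ ¬done) = {s2, s3}
Sat(AX (safe ∨ ¬done)) = {s : every successor in {s2, s3}} = {s3}
AF (AX (safe ∨ ¬done)): least fixpoint, start Z0 = {s3}, add states with every successor in Z. Already a fixed point.
Sat(AF (AX (safe ∨ ¬done))) = {s3}
Sat(EX (AF (AX (safe ∨ ¬done)))) = {s : some successor in {s3}} = {s2}
s2 ∈ Sat(EX (AF (AX (safe ∨ ¬done)))) = {s2}, so the formula holds at s2.

Yes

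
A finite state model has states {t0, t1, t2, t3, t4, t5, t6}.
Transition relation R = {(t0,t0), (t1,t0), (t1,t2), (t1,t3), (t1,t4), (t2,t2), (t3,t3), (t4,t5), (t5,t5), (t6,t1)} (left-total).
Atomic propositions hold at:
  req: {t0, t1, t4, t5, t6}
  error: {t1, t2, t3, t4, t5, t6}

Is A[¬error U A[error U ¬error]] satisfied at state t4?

No

Sat(¬error) = {t0}
A[error U ¬error]: least fixpoint, start Z0 = Sat(¬error) = {t0}, add states in Sat(error) with every successor in Z. Already a fixed point.
Sat(A[error U ¬error]) = {t0}
A[¬error U A[error U ¬error]]: least fixpoint, start Z0 = Sat(A[error U ¬error]) = {t0}, add states in Sat(¬error) with every successor in Z. Already a fixed point.
Sat(A[¬error U A[error U ¬error]]) = {t0}
t4 ∉ Sat(A[¬error U A[error U ¬error]]) = {t0}, so the formula does not hold at t4.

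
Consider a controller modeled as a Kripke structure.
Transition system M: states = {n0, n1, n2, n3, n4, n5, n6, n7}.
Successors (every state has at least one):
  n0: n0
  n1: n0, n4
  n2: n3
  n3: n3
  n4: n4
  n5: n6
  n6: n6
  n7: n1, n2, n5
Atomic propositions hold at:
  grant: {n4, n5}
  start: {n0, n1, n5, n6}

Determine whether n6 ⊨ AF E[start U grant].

E[start U grant]: least fixpoint, start Z0 = Sat(grant) = {n4, n5}, add states in Sat(start) with some successor in Z. Z1 = {n1, n4, n5}; fixed.
Sat(E[start U grant]) = {n1, n4, n5}
AF E[start U grant]: least fixpoint, start Z0 = {n1, n4, n5}, add states with every successor in Z. Already a fixed point.
Sat(AF E[start U grant]) = {n1, n4, n5}
n6 ∉ Sat(AF E[start U grant]) = {n1, n4, n5}, so the formula does not hold at n6.

No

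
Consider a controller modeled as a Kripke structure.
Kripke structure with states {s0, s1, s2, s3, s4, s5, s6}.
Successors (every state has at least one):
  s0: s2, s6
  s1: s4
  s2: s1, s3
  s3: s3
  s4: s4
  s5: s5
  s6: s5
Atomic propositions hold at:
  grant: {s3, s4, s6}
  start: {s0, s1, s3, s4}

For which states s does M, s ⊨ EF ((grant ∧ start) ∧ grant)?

{s0, s1, s2, s3, s4}

Sat(grant ∧ start) = {s3, s4}
Sat((grant ∧ start) ∧ grant) = {s3, s4}
EF ((grant ∧ start) ∧ grant): least fixpoint, start Z0 = {s3, s4}, add states with some successor in Z. Z1 = {s1, s2, s3, s4}; Z2 = {s0, s1, s2, s3, s4}; fixed.
Sat(EF ((grant ∧ start) ∧ grant)) = {s0, s1, s2, s3, s4}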